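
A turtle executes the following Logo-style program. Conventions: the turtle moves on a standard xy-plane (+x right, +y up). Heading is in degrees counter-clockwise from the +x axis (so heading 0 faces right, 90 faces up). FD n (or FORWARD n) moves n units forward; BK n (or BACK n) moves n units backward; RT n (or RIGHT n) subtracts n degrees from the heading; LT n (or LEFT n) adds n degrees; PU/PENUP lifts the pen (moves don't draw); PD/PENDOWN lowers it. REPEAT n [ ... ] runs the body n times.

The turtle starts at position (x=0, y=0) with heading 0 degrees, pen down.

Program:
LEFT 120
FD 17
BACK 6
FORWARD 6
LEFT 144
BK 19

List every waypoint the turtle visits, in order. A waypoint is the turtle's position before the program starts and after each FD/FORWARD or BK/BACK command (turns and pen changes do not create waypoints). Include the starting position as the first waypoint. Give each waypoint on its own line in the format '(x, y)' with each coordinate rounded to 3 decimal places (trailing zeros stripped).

Answer: (0, 0)
(-8.5, 14.722)
(-5.5, 9.526)
(-8.5, 14.722)
(-6.514, 33.618)

Derivation:
Executing turtle program step by step:
Start: pos=(0,0), heading=0, pen down
LT 120: heading 0 -> 120
FD 17: (0,0) -> (-8.5,14.722) [heading=120, draw]
BK 6: (-8.5,14.722) -> (-5.5,9.526) [heading=120, draw]
FD 6: (-5.5,9.526) -> (-8.5,14.722) [heading=120, draw]
LT 144: heading 120 -> 264
BK 19: (-8.5,14.722) -> (-6.514,33.618) [heading=264, draw]
Final: pos=(-6.514,33.618), heading=264, 4 segment(s) drawn
Waypoints (5 total):
(0, 0)
(-8.5, 14.722)
(-5.5, 9.526)
(-8.5, 14.722)
(-6.514, 33.618)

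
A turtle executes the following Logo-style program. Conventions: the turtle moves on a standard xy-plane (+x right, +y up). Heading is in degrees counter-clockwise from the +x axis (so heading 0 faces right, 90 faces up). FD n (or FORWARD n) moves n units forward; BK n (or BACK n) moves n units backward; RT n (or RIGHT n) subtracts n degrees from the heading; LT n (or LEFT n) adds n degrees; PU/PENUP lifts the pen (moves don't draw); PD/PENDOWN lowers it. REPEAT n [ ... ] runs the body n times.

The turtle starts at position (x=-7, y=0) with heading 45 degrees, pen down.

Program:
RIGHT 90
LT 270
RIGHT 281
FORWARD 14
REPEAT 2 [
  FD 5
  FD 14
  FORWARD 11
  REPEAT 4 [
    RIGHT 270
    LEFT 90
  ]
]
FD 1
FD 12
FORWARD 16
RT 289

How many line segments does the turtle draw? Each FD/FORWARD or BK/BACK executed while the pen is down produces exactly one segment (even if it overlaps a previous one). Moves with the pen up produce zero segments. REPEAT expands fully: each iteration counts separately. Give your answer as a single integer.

Executing turtle program step by step:
Start: pos=(-7,0), heading=45, pen down
RT 90: heading 45 -> 315
LT 270: heading 315 -> 225
RT 281: heading 225 -> 304
FD 14: (-7,0) -> (0.829,-11.607) [heading=304, draw]
REPEAT 2 [
  -- iteration 1/2 --
  FD 5: (0.829,-11.607) -> (3.625,-15.752) [heading=304, draw]
  FD 14: (3.625,-15.752) -> (11.453,-27.358) [heading=304, draw]
  FD 11: (11.453,-27.358) -> (17.604,-36.478) [heading=304, draw]
  REPEAT 4 [
    -- iteration 1/4 --
    RT 270: heading 304 -> 34
    LT 90: heading 34 -> 124
    -- iteration 2/4 --
    RT 270: heading 124 -> 214
    LT 90: heading 214 -> 304
    -- iteration 3/4 --
    RT 270: heading 304 -> 34
    LT 90: heading 34 -> 124
    -- iteration 4/4 --
    RT 270: heading 124 -> 214
    LT 90: heading 214 -> 304
  ]
  -- iteration 2/2 --
  FD 5: (17.604,-36.478) -> (20.4,-40.623) [heading=304, draw]
  FD 14: (20.4,-40.623) -> (28.229,-52.229) [heading=304, draw]
  FD 11: (28.229,-52.229) -> (34.38,-61.349) [heading=304, draw]
  REPEAT 4 [
    -- iteration 1/4 --
    RT 270: heading 304 -> 34
    LT 90: heading 34 -> 124
    -- iteration 2/4 --
    RT 270: heading 124 -> 214
    LT 90: heading 214 -> 304
    -- iteration 3/4 --
    RT 270: heading 304 -> 34
    LT 90: heading 34 -> 124
    -- iteration 4/4 --
    RT 270: heading 124 -> 214
    LT 90: heading 214 -> 304
  ]
]
FD 1: (34.38,-61.349) -> (34.939,-62.178) [heading=304, draw]
FD 12: (34.939,-62.178) -> (41.65,-72.126) [heading=304, draw]
FD 16: (41.65,-72.126) -> (50.597,-85.391) [heading=304, draw]
RT 289: heading 304 -> 15
Final: pos=(50.597,-85.391), heading=15, 10 segment(s) drawn
Segments drawn: 10

Answer: 10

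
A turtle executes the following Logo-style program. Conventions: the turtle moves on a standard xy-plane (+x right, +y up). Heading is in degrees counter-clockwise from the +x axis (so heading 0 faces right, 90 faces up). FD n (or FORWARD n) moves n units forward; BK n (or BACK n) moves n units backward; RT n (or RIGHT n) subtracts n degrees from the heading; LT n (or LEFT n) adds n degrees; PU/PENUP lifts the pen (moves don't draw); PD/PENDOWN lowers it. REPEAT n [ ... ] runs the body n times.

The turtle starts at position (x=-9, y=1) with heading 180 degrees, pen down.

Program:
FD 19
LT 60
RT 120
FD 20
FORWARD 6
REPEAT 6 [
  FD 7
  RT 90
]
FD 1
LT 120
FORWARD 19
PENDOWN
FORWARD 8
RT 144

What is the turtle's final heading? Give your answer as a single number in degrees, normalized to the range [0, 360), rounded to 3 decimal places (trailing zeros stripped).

Answer: 276

Derivation:
Executing turtle program step by step:
Start: pos=(-9,1), heading=180, pen down
FD 19: (-9,1) -> (-28,1) [heading=180, draw]
LT 60: heading 180 -> 240
RT 120: heading 240 -> 120
FD 20: (-28,1) -> (-38,18.321) [heading=120, draw]
FD 6: (-38,18.321) -> (-41,23.517) [heading=120, draw]
REPEAT 6 [
  -- iteration 1/6 --
  FD 7: (-41,23.517) -> (-44.5,29.579) [heading=120, draw]
  RT 90: heading 120 -> 30
  -- iteration 2/6 --
  FD 7: (-44.5,29.579) -> (-38.438,33.079) [heading=30, draw]
  RT 90: heading 30 -> 300
  -- iteration 3/6 --
  FD 7: (-38.438,33.079) -> (-34.938,27.017) [heading=300, draw]
  RT 90: heading 300 -> 210
  -- iteration 4/6 --
  FD 7: (-34.938,27.017) -> (-41,23.517) [heading=210, draw]
  RT 90: heading 210 -> 120
  -- iteration 5/6 --
  FD 7: (-41,23.517) -> (-44.5,29.579) [heading=120, draw]
  RT 90: heading 120 -> 30
  -- iteration 6/6 --
  FD 7: (-44.5,29.579) -> (-38.438,33.079) [heading=30, draw]
  RT 90: heading 30 -> 300
]
FD 1: (-38.438,33.079) -> (-37.938,32.213) [heading=300, draw]
LT 120: heading 300 -> 60
FD 19: (-37.938,32.213) -> (-28.438,48.667) [heading=60, draw]
PD: pen down
FD 8: (-28.438,48.667) -> (-24.438,55.595) [heading=60, draw]
RT 144: heading 60 -> 276
Final: pos=(-24.438,55.595), heading=276, 12 segment(s) drawn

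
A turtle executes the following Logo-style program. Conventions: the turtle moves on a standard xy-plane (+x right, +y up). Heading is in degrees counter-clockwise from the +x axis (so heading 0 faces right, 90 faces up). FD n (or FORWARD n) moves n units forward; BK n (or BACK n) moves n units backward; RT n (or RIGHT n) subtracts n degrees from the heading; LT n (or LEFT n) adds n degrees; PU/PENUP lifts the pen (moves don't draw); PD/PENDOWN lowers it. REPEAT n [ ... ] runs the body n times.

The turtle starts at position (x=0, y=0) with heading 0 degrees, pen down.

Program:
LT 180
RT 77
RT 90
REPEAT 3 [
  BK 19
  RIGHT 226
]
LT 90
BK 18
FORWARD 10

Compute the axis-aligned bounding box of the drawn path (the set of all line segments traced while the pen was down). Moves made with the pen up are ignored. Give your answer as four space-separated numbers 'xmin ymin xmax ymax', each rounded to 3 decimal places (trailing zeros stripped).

Executing turtle program step by step:
Start: pos=(0,0), heading=0, pen down
LT 180: heading 0 -> 180
RT 77: heading 180 -> 103
RT 90: heading 103 -> 13
REPEAT 3 [
  -- iteration 1/3 --
  BK 19: (0,0) -> (-18.513,-4.274) [heading=13, draw]
  RT 226: heading 13 -> 147
  -- iteration 2/3 --
  BK 19: (-18.513,-4.274) -> (-2.578,-14.622) [heading=147, draw]
  RT 226: heading 147 -> 281
  -- iteration 3/3 --
  BK 19: (-2.578,-14.622) -> (-6.204,4.029) [heading=281, draw]
  RT 226: heading 281 -> 55
]
LT 90: heading 55 -> 145
BK 18: (-6.204,4.029) -> (8.541,-6.296) [heading=145, draw]
FD 10: (8.541,-6.296) -> (0.35,-0.56) [heading=145, draw]
Final: pos=(0.35,-0.56), heading=145, 5 segment(s) drawn

Segment endpoints: x in {-18.513, -6.204, -2.578, 0, 0.35, 8.541}, y in {-14.622, -6.296, -4.274, -0.56, 0, 4.029}
xmin=-18.513, ymin=-14.622, xmax=8.541, ymax=4.029

Answer: -18.513 -14.622 8.541 4.029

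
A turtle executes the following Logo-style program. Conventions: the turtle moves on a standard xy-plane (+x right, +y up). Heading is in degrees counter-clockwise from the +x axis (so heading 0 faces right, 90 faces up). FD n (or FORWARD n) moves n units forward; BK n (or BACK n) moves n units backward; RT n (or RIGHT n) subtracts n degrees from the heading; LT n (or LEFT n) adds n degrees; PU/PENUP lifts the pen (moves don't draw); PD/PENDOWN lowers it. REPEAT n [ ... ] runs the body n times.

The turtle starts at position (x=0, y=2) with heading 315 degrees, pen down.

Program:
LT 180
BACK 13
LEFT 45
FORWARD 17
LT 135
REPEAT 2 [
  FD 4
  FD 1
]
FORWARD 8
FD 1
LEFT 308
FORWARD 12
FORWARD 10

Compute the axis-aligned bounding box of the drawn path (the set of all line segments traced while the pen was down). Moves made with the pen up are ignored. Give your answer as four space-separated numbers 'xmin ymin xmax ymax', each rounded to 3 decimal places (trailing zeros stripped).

Answer: -7.808 -42.463 9.192 2

Derivation:
Executing turtle program step by step:
Start: pos=(0,2), heading=315, pen down
LT 180: heading 315 -> 135
BK 13: (0,2) -> (9.192,-7.192) [heading=135, draw]
LT 45: heading 135 -> 180
FD 17: (9.192,-7.192) -> (-7.808,-7.192) [heading=180, draw]
LT 135: heading 180 -> 315
REPEAT 2 [
  -- iteration 1/2 --
  FD 4: (-7.808,-7.192) -> (-4.979,-10.021) [heading=315, draw]
  FD 1: (-4.979,-10.021) -> (-4.272,-10.728) [heading=315, draw]
  -- iteration 2/2 --
  FD 4: (-4.272,-10.728) -> (-1.444,-13.556) [heading=315, draw]
  FD 1: (-1.444,-13.556) -> (-0.737,-14.263) [heading=315, draw]
]
FD 8: (-0.737,-14.263) -> (4.92,-19.92) [heading=315, draw]
FD 1: (4.92,-19.92) -> (5.627,-20.627) [heading=315, draw]
LT 308: heading 315 -> 263
FD 12: (5.627,-20.627) -> (4.165,-32.538) [heading=263, draw]
FD 10: (4.165,-32.538) -> (2.946,-42.463) [heading=263, draw]
Final: pos=(2.946,-42.463), heading=263, 10 segment(s) drawn

Segment endpoints: x in {-7.808, -4.979, -4.272, -1.444, -0.737, 0, 2.946, 4.165, 4.92, 5.627, 9.192}, y in {-42.463, -32.538, -20.627, -19.92, -14.263, -13.556, -10.728, -10.021, -7.192, -7.192, 2}
xmin=-7.808, ymin=-42.463, xmax=9.192, ymax=2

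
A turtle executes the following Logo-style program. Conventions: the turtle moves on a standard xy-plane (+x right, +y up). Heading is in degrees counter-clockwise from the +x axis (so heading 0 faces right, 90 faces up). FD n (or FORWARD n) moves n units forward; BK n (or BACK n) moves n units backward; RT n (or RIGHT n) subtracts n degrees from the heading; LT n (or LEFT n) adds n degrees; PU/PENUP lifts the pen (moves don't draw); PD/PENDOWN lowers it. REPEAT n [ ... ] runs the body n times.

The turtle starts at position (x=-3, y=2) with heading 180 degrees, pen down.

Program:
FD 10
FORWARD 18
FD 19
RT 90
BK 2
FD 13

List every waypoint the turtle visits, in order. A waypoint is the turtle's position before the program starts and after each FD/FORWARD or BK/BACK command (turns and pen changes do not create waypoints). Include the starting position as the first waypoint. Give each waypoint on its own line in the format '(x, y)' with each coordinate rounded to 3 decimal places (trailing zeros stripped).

Executing turtle program step by step:
Start: pos=(-3,2), heading=180, pen down
FD 10: (-3,2) -> (-13,2) [heading=180, draw]
FD 18: (-13,2) -> (-31,2) [heading=180, draw]
FD 19: (-31,2) -> (-50,2) [heading=180, draw]
RT 90: heading 180 -> 90
BK 2: (-50,2) -> (-50,0) [heading=90, draw]
FD 13: (-50,0) -> (-50,13) [heading=90, draw]
Final: pos=(-50,13), heading=90, 5 segment(s) drawn
Waypoints (6 total):
(-3, 2)
(-13, 2)
(-31, 2)
(-50, 2)
(-50, 0)
(-50, 13)

Answer: (-3, 2)
(-13, 2)
(-31, 2)
(-50, 2)
(-50, 0)
(-50, 13)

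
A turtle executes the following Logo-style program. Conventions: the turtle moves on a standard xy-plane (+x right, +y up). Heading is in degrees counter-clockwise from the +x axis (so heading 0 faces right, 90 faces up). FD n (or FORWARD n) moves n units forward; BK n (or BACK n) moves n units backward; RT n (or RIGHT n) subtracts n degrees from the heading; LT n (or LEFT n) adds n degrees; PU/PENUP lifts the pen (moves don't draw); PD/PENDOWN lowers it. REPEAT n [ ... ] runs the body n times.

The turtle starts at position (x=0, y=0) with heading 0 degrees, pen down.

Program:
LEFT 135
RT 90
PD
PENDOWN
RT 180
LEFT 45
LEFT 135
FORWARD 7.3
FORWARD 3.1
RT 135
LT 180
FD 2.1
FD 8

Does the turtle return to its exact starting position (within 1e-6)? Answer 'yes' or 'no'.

Executing turtle program step by step:
Start: pos=(0,0), heading=0, pen down
LT 135: heading 0 -> 135
RT 90: heading 135 -> 45
PD: pen down
PD: pen down
RT 180: heading 45 -> 225
LT 45: heading 225 -> 270
LT 135: heading 270 -> 45
FD 7.3: (0,0) -> (5.162,5.162) [heading=45, draw]
FD 3.1: (5.162,5.162) -> (7.354,7.354) [heading=45, draw]
RT 135: heading 45 -> 270
LT 180: heading 270 -> 90
FD 2.1: (7.354,7.354) -> (7.354,9.454) [heading=90, draw]
FD 8: (7.354,9.454) -> (7.354,17.454) [heading=90, draw]
Final: pos=(7.354,17.454), heading=90, 4 segment(s) drawn

Start position: (0, 0)
Final position: (7.354, 17.454)
Distance = 18.94; >= 1e-6 -> NOT closed

Answer: no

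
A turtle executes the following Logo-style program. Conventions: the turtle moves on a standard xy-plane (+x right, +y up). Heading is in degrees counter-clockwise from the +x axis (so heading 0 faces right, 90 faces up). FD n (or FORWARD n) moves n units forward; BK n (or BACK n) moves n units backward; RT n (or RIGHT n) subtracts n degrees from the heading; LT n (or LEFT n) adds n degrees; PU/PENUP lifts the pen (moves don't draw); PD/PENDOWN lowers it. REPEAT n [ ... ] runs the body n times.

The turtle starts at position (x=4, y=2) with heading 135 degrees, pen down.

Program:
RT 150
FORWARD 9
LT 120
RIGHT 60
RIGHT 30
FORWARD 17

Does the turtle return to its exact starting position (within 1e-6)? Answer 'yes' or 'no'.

Executing turtle program step by step:
Start: pos=(4,2), heading=135, pen down
RT 150: heading 135 -> 345
FD 9: (4,2) -> (12.693,-0.329) [heading=345, draw]
LT 120: heading 345 -> 105
RT 60: heading 105 -> 45
RT 30: heading 45 -> 15
FD 17: (12.693,-0.329) -> (29.114,4.071) [heading=15, draw]
Final: pos=(29.114,4.071), heading=15, 2 segment(s) drawn

Start position: (4, 2)
Final position: (29.114, 4.071)
Distance = 25.199; >= 1e-6 -> NOT closed

Answer: no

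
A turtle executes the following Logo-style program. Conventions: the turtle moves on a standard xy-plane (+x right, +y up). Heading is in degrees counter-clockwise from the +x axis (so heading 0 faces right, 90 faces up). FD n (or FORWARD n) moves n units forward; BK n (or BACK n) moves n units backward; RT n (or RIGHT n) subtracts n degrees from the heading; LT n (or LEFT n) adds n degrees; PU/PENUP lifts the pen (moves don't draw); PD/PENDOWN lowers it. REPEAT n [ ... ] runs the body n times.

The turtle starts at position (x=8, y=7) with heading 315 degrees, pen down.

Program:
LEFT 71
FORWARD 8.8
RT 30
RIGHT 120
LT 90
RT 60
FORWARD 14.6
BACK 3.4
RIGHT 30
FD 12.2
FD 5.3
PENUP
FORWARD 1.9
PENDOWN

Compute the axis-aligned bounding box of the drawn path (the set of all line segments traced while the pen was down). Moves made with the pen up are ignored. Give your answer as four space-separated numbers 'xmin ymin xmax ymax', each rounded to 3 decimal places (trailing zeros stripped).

Executing turtle program step by step:
Start: pos=(8,7), heading=315, pen down
LT 71: heading 315 -> 26
FD 8.8: (8,7) -> (15.909,10.858) [heading=26, draw]
RT 30: heading 26 -> 356
RT 120: heading 356 -> 236
LT 90: heading 236 -> 326
RT 60: heading 326 -> 266
FD 14.6: (15.909,10.858) -> (14.891,-3.707) [heading=266, draw]
BK 3.4: (14.891,-3.707) -> (15.128,-0.315) [heading=266, draw]
RT 30: heading 266 -> 236
FD 12.2: (15.128,-0.315) -> (8.306,-10.429) [heading=236, draw]
FD 5.3: (8.306,-10.429) -> (5.342,-14.823) [heading=236, draw]
PU: pen up
FD 1.9: (5.342,-14.823) -> (4.28,-16.398) [heading=236, move]
PD: pen down
Final: pos=(4.28,-16.398), heading=236, 5 segment(s) drawn

Segment endpoints: x in {5.342, 8, 8.306, 14.891, 15.128, 15.909}, y in {-14.823, -10.429, -3.707, -0.315, 7, 10.858}
xmin=5.342, ymin=-14.823, xmax=15.909, ymax=10.858

Answer: 5.342 -14.823 15.909 10.858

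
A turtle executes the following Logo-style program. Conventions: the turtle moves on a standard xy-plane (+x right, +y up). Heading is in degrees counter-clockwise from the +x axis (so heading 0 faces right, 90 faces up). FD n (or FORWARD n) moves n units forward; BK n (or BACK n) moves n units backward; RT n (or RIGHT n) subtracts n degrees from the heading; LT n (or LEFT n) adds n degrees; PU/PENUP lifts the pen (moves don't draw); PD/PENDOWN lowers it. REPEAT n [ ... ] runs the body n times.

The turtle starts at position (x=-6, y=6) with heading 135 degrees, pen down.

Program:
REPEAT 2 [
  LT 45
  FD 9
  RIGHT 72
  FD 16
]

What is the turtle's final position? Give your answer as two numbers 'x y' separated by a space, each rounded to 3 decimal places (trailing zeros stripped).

Answer: -25.46 41.106

Derivation:
Executing turtle program step by step:
Start: pos=(-6,6), heading=135, pen down
REPEAT 2 [
  -- iteration 1/2 --
  LT 45: heading 135 -> 180
  FD 9: (-6,6) -> (-15,6) [heading=180, draw]
  RT 72: heading 180 -> 108
  FD 16: (-15,6) -> (-19.944,21.217) [heading=108, draw]
  -- iteration 2/2 --
  LT 45: heading 108 -> 153
  FD 9: (-19.944,21.217) -> (-27.963,25.303) [heading=153, draw]
  RT 72: heading 153 -> 81
  FD 16: (-27.963,25.303) -> (-25.46,41.106) [heading=81, draw]
]
Final: pos=(-25.46,41.106), heading=81, 4 segment(s) drawn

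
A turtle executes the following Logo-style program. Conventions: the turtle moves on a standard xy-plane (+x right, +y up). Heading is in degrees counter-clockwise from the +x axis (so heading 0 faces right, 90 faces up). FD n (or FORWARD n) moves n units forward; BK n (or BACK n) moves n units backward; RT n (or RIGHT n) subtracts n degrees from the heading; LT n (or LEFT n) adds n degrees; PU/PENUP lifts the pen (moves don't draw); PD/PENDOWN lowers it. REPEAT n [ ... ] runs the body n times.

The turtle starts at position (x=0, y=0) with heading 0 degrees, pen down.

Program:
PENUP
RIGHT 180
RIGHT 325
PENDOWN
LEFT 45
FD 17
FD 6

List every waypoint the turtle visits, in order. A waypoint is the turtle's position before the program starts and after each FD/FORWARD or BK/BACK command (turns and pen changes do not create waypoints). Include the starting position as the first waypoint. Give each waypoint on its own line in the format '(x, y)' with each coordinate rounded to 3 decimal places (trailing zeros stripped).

Executing turtle program step by step:
Start: pos=(0,0), heading=0, pen down
PU: pen up
RT 180: heading 0 -> 180
RT 325: heading 180 -> 215
PD: pen down
LT 45: heading 215 -> 260
FD 17: (0,0) -> (-2.952,-16.742) [heading=260, draw]
FD 6: (-2.952,-16.742) -> (-3.994,-22.651) [heading=260, draw]
Final: pos=(-3.994,-22.651), heading=260, 2 segment(s) drawn
Waypoints (3 total):
(0, 0)
(-2.952, -16.742)
(-3.994, -22.651)

Answer: (0, 0)
(-2.952, -16.742)
(-3.994, -22.651)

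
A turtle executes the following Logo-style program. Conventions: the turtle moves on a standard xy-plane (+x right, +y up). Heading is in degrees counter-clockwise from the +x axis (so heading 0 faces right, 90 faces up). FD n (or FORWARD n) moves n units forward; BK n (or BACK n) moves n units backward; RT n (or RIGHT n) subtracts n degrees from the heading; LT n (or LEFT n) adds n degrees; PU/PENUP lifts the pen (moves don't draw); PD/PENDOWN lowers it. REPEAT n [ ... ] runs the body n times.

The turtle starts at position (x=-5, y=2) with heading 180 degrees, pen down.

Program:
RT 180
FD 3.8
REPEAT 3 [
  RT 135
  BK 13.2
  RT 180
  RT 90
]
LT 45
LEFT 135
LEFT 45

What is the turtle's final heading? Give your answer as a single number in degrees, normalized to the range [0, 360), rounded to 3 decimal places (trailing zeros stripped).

Executing turtle program step by step:
Start: pos=(-5,2), heading=180, pen down
RT 180: heading 180 -> 0
FD 3.8: (-5,2) -> (-1.2,2) [heading=0, draw]
REPEAT 3 [
  -- iteration 1/3 --
  RT 135: heading 0 -> 225
  BK 13.2: (-1.2,2) -> (8.134,11.334) [heading=225, draw]
  RT 180: heading 225 -> 45
  RT 90: heading 45 -> 315
  -- iteration 2/3 --
  RT 135: heading 315 -> 180
  BK 13.2: (8.134,11.334) -> (21.334,11.334) [heading=180, draw]
  RT 180: heading 180 -> 0
  RT 90: heading 0 -> 270
  -- iteration 3/3 --
  RT 135: heading 270 -> 135
  BK 13.2: (21.334,11.334) -> (30.668,2) [heading=135, draw]
  RT 180: heading 135 -> 315
  RT 90: heading 315 -> 225
]
LT 45: heading 225 -> 270
LT 135: heading 270 -> 45
LT 45: heading 45 -> 90
Final: pos=(30.668,2), heading=90, 4 segment(s) drawn

Answer: 90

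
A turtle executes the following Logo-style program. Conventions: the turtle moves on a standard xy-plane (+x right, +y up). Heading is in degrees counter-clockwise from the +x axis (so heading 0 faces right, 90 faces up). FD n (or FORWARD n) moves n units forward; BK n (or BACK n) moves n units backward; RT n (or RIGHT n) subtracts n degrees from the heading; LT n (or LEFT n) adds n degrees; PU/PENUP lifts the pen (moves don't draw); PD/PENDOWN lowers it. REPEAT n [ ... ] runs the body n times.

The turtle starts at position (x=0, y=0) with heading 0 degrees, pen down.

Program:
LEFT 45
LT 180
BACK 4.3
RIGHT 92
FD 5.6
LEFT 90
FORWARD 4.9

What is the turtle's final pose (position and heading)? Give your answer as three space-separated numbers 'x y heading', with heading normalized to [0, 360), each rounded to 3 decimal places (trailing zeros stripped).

Executing turtle program step by step:
Start: pos=(0,0), heading=0, pen down
LT 45: heading 0 -> 45
LT 180: heading 45 -> 225
BK 4.3: (0,0) -> (3.041,3.041) [heading=225, draw]
RT 92: heading 225 -> 133
FD 5.6: (3.041,3.041) -> (-0.779,7.136) [heading=133, draw]
LT 90: heading 133 -> 223
FD 4.9: (-0.779,7.136) -> (-4.362,3.794) [heading=223, draw]
Final: pos=(-4.362,3.794), heading=223, 3 segment(s) drawn

Answer: -4.362 3.794 223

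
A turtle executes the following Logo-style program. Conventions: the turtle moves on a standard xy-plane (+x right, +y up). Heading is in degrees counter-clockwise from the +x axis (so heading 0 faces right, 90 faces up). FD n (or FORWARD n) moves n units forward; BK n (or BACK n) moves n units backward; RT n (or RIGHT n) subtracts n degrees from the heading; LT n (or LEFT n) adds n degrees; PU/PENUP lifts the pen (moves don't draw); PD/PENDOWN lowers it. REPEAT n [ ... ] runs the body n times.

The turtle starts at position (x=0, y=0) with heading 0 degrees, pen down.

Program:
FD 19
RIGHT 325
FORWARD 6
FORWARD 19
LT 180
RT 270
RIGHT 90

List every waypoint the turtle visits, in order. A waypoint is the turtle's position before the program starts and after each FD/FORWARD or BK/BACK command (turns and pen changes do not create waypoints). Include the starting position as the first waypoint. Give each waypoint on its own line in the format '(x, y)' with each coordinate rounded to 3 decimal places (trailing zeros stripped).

Answer: (0, 0)
(19, 0)
(23.915, 3.441)
(39.479, 14.339)

Derivation:
Executing turtle program step by step:
Start: pos=(0,0), heading=0, pen down
FD 19: (0,0) -> (19,0) [heading=0, draw]
RT 325: heading 0 -> 35
FD 6: (19,0) -> (23.915,3.441) [heading=35, draw]
FD 19: (23.915,3.441) -> (39.479,14.339) [heading=35, draw]
LT 180: heading 35 -> 215
RT 270: heading 215 -> 305
RT 90: heading 305 -> 215
Final: pos=(39.479,14.339), heading=215, 3 segment(s) drawn
Waypoints (4 total):
(0, 0)
(19, 0)
(23.915, 3.441)
(39.479, 14.339)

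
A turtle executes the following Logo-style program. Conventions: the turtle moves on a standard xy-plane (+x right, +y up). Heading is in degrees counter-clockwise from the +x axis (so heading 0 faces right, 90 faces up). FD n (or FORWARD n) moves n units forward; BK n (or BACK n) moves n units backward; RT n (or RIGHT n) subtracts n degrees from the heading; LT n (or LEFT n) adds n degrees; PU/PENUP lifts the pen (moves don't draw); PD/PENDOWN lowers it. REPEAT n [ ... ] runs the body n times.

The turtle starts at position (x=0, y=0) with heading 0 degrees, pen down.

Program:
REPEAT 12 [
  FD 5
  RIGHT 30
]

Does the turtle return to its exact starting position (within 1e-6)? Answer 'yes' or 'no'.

Answer: yes

Derivation:
Executing turtle program step by step:
Start: pos=(0,0), heading=0, pen down
REPEAT 12 [
  -- iteration 1/12 --
  FD 5: (0,0) -> (5,0) [heading=0, draw]
  RT 30: heading 0 -> 330
  -- iteration 2/12 --
  FD 5: (5,0) -> (9.33,-2.5) [heading=330, draw]
  RT 30: heading 330 -> 300
  -- iteration 3/12 --
  FD 5: (9.33,-2.5) -> (11.83,-6.83) [heading=300, draw]
  RT 30: heading 300 -> 270
  -- iteration 4/12 --
  FD 5: (11.83,-6.83) -> (11.83,-11.83) [heading=270, draw]
  RT 30: heading 270 -> 240
  -- iteration 5/12 --
  FD 5: (11.83,-11.83) -> (9.33,-16.16) [heading=240, draw]
  RT 30: heading 240 -> 210
  -- iteration 6/12 --
  FD 5: (9.33,-16.16) -> (5,-18.66) [heading=210, draw]
  RT 30: heading 210 -> 180
  -- iteration 7/12 --
  FD 5: (5,-18.66) -> (0,-18.66) [heading=180, draw]
  RT 30: heading 180 -> 150
  -- iteration 8/12 --
  FD 5: (0,-18.66) -> (-4.33,-16.16) [heading=150, draw]
  RT 30: heading 150 -> 120
  -- iteration 9/12 --
  FD 5: (-4.33,-16.16) -> (-6.83,-11.83) [heading=120, draw]
  RT 30: heading 120 -> 90
  -- iteration 10/12 --
  FD 5: (-6.83,-11.83) -> (-6.83,-6.83) [heading=90, draw]
  RT 30: heading 90 -> 60
  -- iteration 11/12 --
  FD 5: (-6.83,-6.83) -> (-4.33,-2.5) [heading=60, draw]
  RT 30: heading 60 -> 30
  -- iteration 12/12 --
  FD 5: (-4.33,-2.5) -> (0,0) [heading=30, draw]
  RT 30: heading 30 -> 0
]
Final: pos=(0,0), heading=0, 12 segment(s) drawn

Start position: (0, 0)
Final position: (0, 0)
Distance = 0; < 1e-6 -> CLOSED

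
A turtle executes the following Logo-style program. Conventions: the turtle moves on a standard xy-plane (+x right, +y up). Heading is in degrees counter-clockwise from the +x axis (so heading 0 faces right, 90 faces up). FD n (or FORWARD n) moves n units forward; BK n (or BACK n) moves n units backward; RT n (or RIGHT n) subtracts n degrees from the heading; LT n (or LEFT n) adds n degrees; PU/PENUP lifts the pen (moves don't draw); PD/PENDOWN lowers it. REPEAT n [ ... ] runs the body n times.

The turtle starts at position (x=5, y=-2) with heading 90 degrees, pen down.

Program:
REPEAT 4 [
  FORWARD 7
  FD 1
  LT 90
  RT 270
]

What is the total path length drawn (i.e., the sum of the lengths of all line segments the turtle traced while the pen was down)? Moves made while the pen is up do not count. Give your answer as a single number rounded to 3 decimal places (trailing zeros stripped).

Answer: 32

Derivation:
Executing turtle program step by step:
Start: pos=(5,-2), heading=90, pen down
REPEAT 4 [
  -- iteration 1/4 --
  FD 7: (5,-2) -> (5,5) [heading=90, draw]
  FD 1: (5,5) -> (5,6) [heading=90, draw]
  LT 90: heading 90 -> 180
  RT 270: heading 180 -> 270
  -- iteration 2/4 --
  FD 7: (5,6) -> (5,-1) [heading=270, draw]
  FD 1: (5,-1) -> (5,-2) [heading=270, draw]
  LT 90: heading 270 -> 0
  RT 270: heading 0 -> 90
  -- iteration 3/4 --
  FD 7: (5,-2) -> (5,5) [heading=90, draw]
  FD 1: (5,5) -> (5,6) [heading=90, draw]
  LT 90: heading 90 -> 180
  RT 270: heading 180 -> 270
  -- iteration 4/4 --
  FD 7: (5,6) -> (5,-1) [heading=270, draw]
  FD 1: (5,-1) -> (5,-2) [heading=270, draw]
  LT 90: heading 270 -> 0
  RT 270: heading 0 -> 90
]
Final: pos=(5,-2), heading=90, 8 segment(s) drawn

Segment lengths:
  seg 1: (5,-2) -> (5,5), length = 7
  seg 2: (5,5) -> (5,6), length = 1
  seg 3: (5,6) -> (5,-1), length = 7
  seg 4: (5,-1) -> (5,-2), length = 1
  seg 5: (5,-2) -> (5,5), length = 7
  seg 6: (5,5) -> (5,6), length = 1
  seg 7: (5,6) -> (5,-1), length = 7
  seg 8: (5,-1) -> (5,-2), length = 1
Total = 32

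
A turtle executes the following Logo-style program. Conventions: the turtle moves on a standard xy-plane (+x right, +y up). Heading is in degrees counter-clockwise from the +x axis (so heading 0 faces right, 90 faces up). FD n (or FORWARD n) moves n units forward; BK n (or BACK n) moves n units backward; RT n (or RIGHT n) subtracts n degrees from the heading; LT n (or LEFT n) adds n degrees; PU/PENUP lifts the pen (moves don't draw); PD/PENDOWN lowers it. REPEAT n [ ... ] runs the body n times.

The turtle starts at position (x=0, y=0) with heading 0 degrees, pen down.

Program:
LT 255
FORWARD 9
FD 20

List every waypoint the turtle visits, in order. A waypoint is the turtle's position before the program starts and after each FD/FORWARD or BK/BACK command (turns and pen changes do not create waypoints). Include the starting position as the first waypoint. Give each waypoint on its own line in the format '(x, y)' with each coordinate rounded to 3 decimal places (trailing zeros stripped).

Executing turtle program step by step:
Start: pos=(0,0), heading=0, pen down
LT 255: heading 0 -> 255
FD 9: (0,0) -> (-2.329,-8.693) [heading=255, draw]
FD 20: (-2.329,-8.693) -> (-7.506,-28.012) [heading=255, draw]
Final: pos=(-7.506,-28.012), heading=255, 2 segment(s) drawn
Waypoints (3 total):
(0, 0)
(-2.329, -8.693)
(-7.506, -28.012)

Answer: (0, 0)
(-2.329, -8.693)
(-7.506, -28.012)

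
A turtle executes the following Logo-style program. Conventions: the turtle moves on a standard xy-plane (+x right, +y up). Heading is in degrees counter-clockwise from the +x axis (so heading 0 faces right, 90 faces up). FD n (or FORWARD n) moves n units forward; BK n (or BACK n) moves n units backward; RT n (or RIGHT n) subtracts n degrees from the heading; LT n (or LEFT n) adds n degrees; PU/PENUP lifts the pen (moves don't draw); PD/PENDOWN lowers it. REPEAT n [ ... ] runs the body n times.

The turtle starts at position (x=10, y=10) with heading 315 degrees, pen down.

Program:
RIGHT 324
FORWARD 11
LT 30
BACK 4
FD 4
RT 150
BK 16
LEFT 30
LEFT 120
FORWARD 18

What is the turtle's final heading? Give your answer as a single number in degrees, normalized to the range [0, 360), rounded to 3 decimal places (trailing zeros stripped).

Answer: 21

Derivation:
Executing turtle program step by step:
Start: pos=(10,10), heading=315, pen down
RT 324: heading 315 -> 351
FD 11: (10,10) -> (20.865,8.279) [heading=351, draw]
LT 30: heading 351 -> 21
BK 4: (20.865,8.279) -> (17.13,6.846) [heading=21, draw]
FD 4: (17.13,6.846) -> (20.865,8.279) [heading=21, draw]
RT 150: heading 21 -> 231
BK 16: (20.865,8.279) -> (30.934,20.714) [heading=231, draw]
LT 30: heading 231 -> 261
LT 120: heading 261 -> 21
FD 18: (30.934,20.714) -> (47.738,27.164) [heading=21, draw]
Final: pos=(47.738,27.164), heading=21, 5 segment(s) drawn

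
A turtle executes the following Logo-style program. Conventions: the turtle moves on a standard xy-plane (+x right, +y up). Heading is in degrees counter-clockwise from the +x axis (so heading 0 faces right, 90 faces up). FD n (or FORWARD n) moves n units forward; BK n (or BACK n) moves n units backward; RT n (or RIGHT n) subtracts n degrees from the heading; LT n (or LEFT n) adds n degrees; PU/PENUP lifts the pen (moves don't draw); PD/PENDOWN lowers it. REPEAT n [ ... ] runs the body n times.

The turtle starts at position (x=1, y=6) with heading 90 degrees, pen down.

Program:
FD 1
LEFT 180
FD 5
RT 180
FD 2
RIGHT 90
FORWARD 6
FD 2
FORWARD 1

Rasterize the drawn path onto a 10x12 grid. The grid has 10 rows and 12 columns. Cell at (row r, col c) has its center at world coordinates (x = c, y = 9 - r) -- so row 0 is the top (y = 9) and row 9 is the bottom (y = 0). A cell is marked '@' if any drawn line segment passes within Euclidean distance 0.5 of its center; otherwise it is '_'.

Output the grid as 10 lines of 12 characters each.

Answer: ____________
____________
_@__________
_@__________
_@__________
_@@@@@@@@@@_
_@__________
_@__________
____________
____________

Derivation:
Segment 0: (1,6) -> (1,7)
Segment 1: (1,7) -> (1,2)
Segment 2: (1,2) -> (1,4)
Segment 3: (1,4) -> (7,4)
Segment 4: (7,4) -> (9,4)
Segment 5: (9,4) -> (10,4)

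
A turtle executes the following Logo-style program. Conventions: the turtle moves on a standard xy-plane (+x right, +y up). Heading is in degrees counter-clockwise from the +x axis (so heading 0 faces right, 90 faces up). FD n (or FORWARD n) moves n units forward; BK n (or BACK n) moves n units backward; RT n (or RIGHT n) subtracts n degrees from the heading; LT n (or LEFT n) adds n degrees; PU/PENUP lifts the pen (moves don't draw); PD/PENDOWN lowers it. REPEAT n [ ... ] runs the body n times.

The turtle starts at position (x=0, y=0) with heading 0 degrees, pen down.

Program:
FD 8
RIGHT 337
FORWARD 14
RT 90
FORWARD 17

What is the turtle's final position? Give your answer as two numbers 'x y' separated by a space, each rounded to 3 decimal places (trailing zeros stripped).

Executing turtle program step by step:
Start: pos=(0,0), heading=0, pen down
FD 8: (0,0) -> (8,0) [heading=0, draw]
RT 337: heading 0 -> 23
FD 14: (8,0) -> (20.887,5.47) [heading=23, draw]
RT 90: heading 23 -> 293
FD 17: (20.887,5.47) -> (27.529,-10.178) [heading=293, draw]
Final: pos=(27.529,-10.178), heading=293, 3 segment(s) drawn

Answer: 27.529 -10.178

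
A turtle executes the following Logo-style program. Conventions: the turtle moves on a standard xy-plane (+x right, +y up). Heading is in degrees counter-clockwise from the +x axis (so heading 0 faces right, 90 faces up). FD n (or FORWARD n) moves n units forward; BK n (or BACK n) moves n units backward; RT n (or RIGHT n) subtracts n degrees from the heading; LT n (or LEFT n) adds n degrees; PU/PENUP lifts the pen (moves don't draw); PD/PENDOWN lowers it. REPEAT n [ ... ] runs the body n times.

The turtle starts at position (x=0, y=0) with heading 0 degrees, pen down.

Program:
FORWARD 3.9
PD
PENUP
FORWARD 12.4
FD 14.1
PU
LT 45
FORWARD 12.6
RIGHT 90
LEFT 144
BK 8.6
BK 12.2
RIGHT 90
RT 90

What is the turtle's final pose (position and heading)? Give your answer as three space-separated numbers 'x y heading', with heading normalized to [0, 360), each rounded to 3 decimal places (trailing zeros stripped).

Answer: 42.563 -11.634 279

Derivation:
Executing turtle program step by step:
Start: pos=(0,0), heading=0, pen down
FD 3.9: (0,0) -> (3.9,0) [heading=0, draw]
PD: pen down
PU: pen up
FD 12.4: (3.9,0) -> (16.3,0) [heading=0, move]
FD 14.1: (16.3,0) -> (30.4,0) [heading=0, move]
PU: pen up
LT 45: heading 0 -> 45
FD 12.6: (30.4,0) -> (39.31,8.91) [heading=45, move]
RT 90: heading 45 -> 315
LT 144: heading 315 -> 99
BK 8.6: (39.31,8.91) -> (40.655,0.415) [heading=99, move]
BK 12.2: (40.655,0.415) -> (42.563,-11.634) [heading=99, move]
RT 90: heading 99 -> 9
RT 90: heading 9 -> 279
Final: pos=(42.563,-11.634), heading=279, 1 segment(s) drawn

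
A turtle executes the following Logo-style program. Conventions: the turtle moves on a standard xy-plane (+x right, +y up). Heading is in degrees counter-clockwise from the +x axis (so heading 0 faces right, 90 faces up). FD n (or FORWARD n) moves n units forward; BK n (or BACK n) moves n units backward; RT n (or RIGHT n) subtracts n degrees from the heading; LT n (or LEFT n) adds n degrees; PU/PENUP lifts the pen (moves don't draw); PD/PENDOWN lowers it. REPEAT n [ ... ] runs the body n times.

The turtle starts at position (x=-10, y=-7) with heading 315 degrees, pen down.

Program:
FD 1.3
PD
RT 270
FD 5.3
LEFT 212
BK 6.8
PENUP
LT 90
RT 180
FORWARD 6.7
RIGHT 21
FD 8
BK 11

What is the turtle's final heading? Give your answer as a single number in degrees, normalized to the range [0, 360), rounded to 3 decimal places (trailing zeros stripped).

Answer: 146

Derivation:
Executing turtle program step by step:
Start: pos=(-10,-7), heading=315, pen down
FD 1.3: (-10,-7) -> (-9.081,-7.919) [heading=315, draw]
PD: pen down
RT 270: heading 315 -> 45
FD 5.3: (-9.081,-7.919) -> (-5.333,-4.172) [heading=45, draw]
LT 212: heading 45 -> 257
BK 6.8: (-5.333,-4.172) -> (-3.803,2.454) [heading=257, draw]
PU: pen up
LT 90: heading 257 -> 347
RT 180: heading 347 -> 167
FD 6.7: (-3.803,2.454) -> (-10.332,3.961) [heading=167, move]
RT 21: heading 167 -> 146
FD 8: (-10.332,3.961) -> (-16.964,8.435) [heading=146, move]
BK 11: (-16.964,8.435) -> (-7.845,2.284) [heading=146, move]
Final: pos=(-7.845,2.284), heading=146, 3 segment(s) drawn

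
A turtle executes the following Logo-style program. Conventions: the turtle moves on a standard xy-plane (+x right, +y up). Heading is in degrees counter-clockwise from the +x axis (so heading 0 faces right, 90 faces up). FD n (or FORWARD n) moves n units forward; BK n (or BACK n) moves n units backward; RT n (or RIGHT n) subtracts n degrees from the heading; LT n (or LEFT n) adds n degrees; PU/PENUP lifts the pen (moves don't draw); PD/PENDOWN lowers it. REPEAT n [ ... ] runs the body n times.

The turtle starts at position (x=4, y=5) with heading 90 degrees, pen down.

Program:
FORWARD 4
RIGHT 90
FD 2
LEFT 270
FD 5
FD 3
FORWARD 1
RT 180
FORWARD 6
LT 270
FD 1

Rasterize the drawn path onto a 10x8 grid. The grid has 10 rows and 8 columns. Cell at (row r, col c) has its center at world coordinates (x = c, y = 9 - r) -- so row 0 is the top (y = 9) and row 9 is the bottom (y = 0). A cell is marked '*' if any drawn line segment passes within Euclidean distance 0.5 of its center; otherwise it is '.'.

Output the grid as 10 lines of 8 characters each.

Segment 0: (4,5) -> (4,9)
Segment 1: (4,9) -> (6,9)
Segment 2: (6,9) -> (6,4)
Segment 3: (6,4) -> (6,1)
Segment 4: (6,1) -> (6,0)
Segment 5: (6,0) -> (6,6)
Segment 6: (6,6) -> (7,6)

Answer: ....***.
....*.*.
....*.*.
....*.**
....*.*.
......*.
......*.
......*.
......*.
......*.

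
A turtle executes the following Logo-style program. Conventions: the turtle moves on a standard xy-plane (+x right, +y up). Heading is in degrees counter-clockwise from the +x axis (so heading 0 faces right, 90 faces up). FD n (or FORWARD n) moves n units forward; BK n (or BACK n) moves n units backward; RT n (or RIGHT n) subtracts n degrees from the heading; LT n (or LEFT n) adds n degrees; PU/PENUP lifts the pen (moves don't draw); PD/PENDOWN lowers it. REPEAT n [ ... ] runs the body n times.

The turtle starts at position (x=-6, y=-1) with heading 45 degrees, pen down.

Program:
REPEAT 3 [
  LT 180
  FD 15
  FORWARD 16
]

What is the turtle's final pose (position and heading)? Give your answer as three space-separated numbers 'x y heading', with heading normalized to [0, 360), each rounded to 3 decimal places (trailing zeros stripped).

Answer: -27.92 -22.92 225

Derivation:
Executing turtle program step by step:
Start: pos=(-6,-1), heading=45, pen down
REPEAT 3 [
  -- iteration 1/3 --
  LT 180: heading 45 -> 225
  FD 15: (-6,-1) -> (-16.607,-11.607) [heading=225, draw]
  FD 16: (-16.607,-11.607) -> (-27.92,-22.92) [heading=225, draw]
  -- iteration 2/3 --
  LT 180: heading 225 -> 45
  FD 15: (-27.92,-22.92) -> (-17.314,-12.314) [heading=45, draw]
  FD 16: (-17.314,-12.314) -> (-6,-1) [heading=45, draw]
  -- iteration 3/3 --
  LT 180: heading 45 -> 225
  FD 15: (-6,-1) -> (-16.607,-11.607) [heading=225, draw]
  FD 16: (-16.607,-11.607) -> (-27.92,-22.92) [heading=225, draw]
]
Final: pos=(-27.92,-22.92), heading=225, 6 segment(s) drawn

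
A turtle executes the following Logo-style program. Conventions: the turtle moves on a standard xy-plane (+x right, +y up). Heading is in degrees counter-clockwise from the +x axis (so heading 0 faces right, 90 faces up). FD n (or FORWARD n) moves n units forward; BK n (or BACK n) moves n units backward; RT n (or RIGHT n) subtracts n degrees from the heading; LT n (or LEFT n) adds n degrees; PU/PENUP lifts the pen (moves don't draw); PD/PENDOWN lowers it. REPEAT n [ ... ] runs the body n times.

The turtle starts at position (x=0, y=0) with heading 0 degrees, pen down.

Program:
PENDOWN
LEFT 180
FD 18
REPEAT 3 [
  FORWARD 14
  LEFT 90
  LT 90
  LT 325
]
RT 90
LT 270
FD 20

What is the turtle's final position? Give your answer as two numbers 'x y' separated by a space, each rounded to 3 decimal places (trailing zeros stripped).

Answer: -20.144 24.444

Derivation:
Executing turtle program step by step:
Start: pos=(0,0), heading=0, pen down
PD: pen down
LT 180: heading 0 -> 180
FD 18: (0,0) -> (-18,0) [heading=180, draw]
REPEAT 3 [
  -- iteration 1/3 --
  FD 14: (-18,0) -> (-32,0) [heading=180, draw]
  LT 90: heading 180 -> 270
  LT 90: heading 270 -> 0
  LT 325: heading 0 -> 325
  -- iteration 2/3 --
  FD 14: (-32,0) -> (-20.532,-8.03) [heading=325, draw]
  LT 90: heading 325 -> 55
  LT 90: heading 55 -> 145
  LT 325: heading 145 -> 110
  -- iteration 3/3 --
  FD 14: (-20.532,-8.03) -> (-25.32,5.126) [heading=110, draw]
  LT 90: heading 110 -> 200
  LT 90: heading 200 -> 290
  LT 325: heading 290 -> 255
]
RT 90: heading 255 -> 165
LT 270: heading 165 -> 75
FD 20: (-25.32,5.126) -> (-20.144,24.444) [heading=75, draw]
Final: pos=(-20.144,24.444), heading=75, 5 segment(s) drawn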